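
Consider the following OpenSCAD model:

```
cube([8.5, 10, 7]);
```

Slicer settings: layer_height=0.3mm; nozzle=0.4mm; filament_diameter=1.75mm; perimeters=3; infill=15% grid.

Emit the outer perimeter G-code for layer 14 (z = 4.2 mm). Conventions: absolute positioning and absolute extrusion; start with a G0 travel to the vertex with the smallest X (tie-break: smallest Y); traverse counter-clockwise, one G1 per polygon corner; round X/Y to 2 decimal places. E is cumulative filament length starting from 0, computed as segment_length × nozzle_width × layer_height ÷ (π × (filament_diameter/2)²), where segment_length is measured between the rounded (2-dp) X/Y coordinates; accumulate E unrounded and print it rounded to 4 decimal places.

At z = 4.2 mm: the cube (footprint 8.5×10) is included at this height. The outline is a single polygon with 4 vertices. Extrusion per mm of travel: 0.4 × 0.3 / (π × 0.875²) = 0.049890. Accumulating E over each segment gives final E = 1.8459.

G0 X0.00 Y0.00 Z4.20
G1 X8.50 Y0.00 E0.4241
G1 X8.50 Y10.00 E0.9230
G1 X0.00 Y10.00 E1.3470
G1 X0.00 Y0.00 E1.8459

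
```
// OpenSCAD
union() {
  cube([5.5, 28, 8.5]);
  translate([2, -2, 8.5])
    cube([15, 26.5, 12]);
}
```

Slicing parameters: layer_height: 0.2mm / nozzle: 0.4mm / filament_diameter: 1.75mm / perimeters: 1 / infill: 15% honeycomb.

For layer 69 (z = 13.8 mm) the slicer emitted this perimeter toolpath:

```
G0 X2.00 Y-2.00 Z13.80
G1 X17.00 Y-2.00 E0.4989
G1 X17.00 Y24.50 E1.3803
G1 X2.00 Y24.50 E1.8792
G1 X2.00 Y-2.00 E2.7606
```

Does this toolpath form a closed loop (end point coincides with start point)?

yes

Start point (G0): (2.00, -2.00). End point (last G1): the path returns to the start — closed.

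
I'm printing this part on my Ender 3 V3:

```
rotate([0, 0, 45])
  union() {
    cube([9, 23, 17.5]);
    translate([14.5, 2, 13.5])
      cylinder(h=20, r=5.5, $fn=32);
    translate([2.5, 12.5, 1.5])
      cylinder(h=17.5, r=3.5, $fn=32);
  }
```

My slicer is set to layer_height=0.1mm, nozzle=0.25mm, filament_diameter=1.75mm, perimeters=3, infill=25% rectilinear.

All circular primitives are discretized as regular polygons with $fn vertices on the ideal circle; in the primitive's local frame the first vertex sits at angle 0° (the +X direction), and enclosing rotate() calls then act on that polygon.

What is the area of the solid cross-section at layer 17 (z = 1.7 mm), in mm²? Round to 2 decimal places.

At z = 1.7 mm: the cube (footprint 9×23) is included at this height (area 207.00 mm²); the cylinder at (14.5, 2) does not reach this height (z outside [13.5, 33.5]); the cylinder at (2.5, 12.5): section is a regular 32-gon, circumradius r=3.5 (area = (32/2)·3.500²·sin(360°/32) = 38.24 mm²); Taking the union: the regions partially overlap — summed areas 245.24 mm² minus the doubly-counted overlap 34.93 mm² gives 210.31 mm² — area = 210.31 mm²; (whole slice rotated 45° about Z — lengths, areas and connectivity unchanged). Overall, the cross-section is a single solid region. Net area = 210.31 mm².

210.31 mm²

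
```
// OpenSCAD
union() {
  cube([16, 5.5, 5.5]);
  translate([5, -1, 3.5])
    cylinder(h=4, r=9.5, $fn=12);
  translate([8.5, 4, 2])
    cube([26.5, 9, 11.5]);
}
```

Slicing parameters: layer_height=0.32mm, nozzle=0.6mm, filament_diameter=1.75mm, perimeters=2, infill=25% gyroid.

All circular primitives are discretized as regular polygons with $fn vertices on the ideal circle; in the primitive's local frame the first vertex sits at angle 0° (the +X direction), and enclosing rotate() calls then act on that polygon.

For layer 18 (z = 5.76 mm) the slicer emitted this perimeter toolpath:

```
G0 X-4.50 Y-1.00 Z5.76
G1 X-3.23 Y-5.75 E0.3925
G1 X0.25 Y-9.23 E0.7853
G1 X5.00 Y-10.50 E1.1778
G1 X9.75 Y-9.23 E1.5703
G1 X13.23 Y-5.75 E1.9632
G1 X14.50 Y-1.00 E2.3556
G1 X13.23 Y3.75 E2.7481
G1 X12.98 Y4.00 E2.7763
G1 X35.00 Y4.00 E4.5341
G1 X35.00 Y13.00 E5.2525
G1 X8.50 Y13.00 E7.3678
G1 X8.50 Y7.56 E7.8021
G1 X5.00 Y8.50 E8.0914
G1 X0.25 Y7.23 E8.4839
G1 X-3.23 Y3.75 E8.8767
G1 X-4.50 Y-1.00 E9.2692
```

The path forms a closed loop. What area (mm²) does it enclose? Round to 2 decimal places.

499.87 mm²

Apply the shoelace formula to the sequence of (X, Y) vertices; enclosed area = 499.87 mm².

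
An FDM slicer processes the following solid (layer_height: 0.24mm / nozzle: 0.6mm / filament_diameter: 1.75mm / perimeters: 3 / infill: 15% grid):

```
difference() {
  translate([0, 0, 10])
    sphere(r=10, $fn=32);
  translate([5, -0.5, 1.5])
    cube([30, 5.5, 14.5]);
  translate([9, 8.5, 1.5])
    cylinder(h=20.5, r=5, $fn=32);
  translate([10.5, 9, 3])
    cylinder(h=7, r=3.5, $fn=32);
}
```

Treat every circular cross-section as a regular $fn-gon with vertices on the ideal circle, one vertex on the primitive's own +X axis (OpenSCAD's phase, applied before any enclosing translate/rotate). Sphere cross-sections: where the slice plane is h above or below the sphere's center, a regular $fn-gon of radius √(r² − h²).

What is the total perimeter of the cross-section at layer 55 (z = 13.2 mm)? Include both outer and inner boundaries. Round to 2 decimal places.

At z = 13.2 mm: the sphere: section is a regular 32-gon, circumradius = √(r²−h²) = √(10²−3.2²) = 9.474 (perimeter = 2·32·9.474·sin(180°/32) = 59.43 mm); the 30×5.5 cube at (5, -0.5) contributes its full rectangle (perimeter 71.00 mm); the cylinder at (9, 8.5): section is a regular 32-gon, circumradius r=5 (perimeter = 2·32·5.000·sin(180°/32) = 31.37 mm); the cylinder at (10.5, 9) is absent (z outside [3, 10]); Taking the first minus the rest: starting from the r=10 sphere, the 30×5.5 cube at (5, -0.5) partially overlaps it — only the 22.13 mm² overlap (of its 165.00 mm²) is removed, clipping the outline; the r=5 cylinder at (9, 8.5) partially overlaps it — only the 6.90 mm² overlap (of its 78.04 mm²) is removed, clipping the outline — boundary = 62.50 mm. Overall, the cross-section is a single solid region. Total boundary length (outer) = 62.50 mm.

62.50 mm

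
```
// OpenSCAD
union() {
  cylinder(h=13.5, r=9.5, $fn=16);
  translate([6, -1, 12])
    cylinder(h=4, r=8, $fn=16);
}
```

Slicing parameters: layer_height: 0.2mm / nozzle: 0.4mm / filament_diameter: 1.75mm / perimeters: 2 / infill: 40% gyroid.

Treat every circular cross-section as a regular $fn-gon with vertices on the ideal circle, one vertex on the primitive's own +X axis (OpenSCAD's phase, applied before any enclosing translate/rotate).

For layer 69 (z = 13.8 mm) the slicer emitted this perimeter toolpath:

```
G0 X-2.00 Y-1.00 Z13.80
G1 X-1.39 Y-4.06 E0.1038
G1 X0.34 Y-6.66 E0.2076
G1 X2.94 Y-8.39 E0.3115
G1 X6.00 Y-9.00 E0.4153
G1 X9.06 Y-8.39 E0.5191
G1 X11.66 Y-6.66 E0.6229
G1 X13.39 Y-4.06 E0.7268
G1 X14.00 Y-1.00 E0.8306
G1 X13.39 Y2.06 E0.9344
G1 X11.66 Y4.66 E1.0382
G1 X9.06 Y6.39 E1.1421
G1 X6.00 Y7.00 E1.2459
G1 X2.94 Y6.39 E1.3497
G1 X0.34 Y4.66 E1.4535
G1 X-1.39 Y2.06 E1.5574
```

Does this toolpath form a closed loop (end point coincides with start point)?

Start point (G0): (-2.00, -1.00). End point (last G1): the path does not return to the start — open.

no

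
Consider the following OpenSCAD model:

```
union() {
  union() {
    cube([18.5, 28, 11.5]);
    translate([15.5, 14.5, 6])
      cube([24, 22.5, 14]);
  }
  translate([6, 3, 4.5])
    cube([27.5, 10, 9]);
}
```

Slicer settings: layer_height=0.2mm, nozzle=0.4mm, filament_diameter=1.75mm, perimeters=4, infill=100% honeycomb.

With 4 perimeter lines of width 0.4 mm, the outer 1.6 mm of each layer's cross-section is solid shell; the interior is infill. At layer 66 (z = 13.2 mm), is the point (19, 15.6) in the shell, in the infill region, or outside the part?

shell

At z = 13.2 mm: the cube does not reach this height (z outside [0, 11.5]); the 24×22.5 cube at (15.5, 14.5) contributes its full rectangle; Combining (union): only the 24×22.5 cube at (15.5, 14.5) is present, so the union is just that shape — 1 connected region; the cube at (6, 3) is present — its section is the full 27.5×10 rectangle; Taking the union: the 2 present regions are separate (no shared area or edge), so areas and boundary lengths simply add and each stays a separate island — 2 connected regions. Overall, the cross-section has 2 separate islands. The nearest boundary edge runs (39.50, 14.50)→(15.50, 14.50); distance from the point to it = 1.10 mm. (Shell/infill is judged within the island containing the point — the largest one.) The point is inside the cross-section, 1.10 mm from the nearest boundary — within the 1.6 mm shell band (4 × 0.4).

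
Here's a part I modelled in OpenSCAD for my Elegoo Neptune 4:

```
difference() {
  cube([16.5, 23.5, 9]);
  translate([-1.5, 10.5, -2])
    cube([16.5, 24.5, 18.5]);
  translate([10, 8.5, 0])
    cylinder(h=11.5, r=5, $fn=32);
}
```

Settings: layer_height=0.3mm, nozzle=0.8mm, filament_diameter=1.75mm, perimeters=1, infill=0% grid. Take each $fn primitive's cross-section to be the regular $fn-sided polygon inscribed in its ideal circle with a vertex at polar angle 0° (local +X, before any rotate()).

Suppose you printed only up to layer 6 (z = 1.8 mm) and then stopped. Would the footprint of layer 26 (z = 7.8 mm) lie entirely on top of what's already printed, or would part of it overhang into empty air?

entirely on top

Compare the two slices. At z = 1.8: the 16.5×23.5 cube contributes its full rectangle (area 387.75 mm²); the cube at (-1.5, 10.5) is present — its section is the full 16.5×24.5 rectangle (area 404.25 mm²); the r=5 cylinder at (10, 8.5) contributes a regular 32-gon of circumradius 5 (area = (32/2)·5.000²·sin(360°/32) = 78.04 mm²); Taking the first minus the rest: starting from the 16.5×23.5 cube (387.75 mm²), the 16.5×24.5 cube at (-1.5, 10.5) partially overlaps it — only the 195.00 mm² overlap (of its 404.25 mm²) is removed, clipping the outline; the r=5 cylinder at (10, 8.5) partially overlaps it — only the 58.41 mm² overlap (of its 78.04 mm²) is removed, clipping the outline — area = 134.34 mm². At z = 7.8: the cube (footprint 16.5×23.5) is included at this height (area 387.75 mm²); the cube at (-1.5, 10.5) (footprint 16.5×24.5) is included at this height (area 404.25 mm²); the r=5 cylinder at (10, 8.5) gives a regular 32-gon of circumradius 5 (constant along its height) (area = (32/2)·5.000²·sin(360°/32) = 78.04 mm²); Taking the first minus the rest: starting from the 16.5×23.5 cube (387.75 mm²), the 16.5×24.5 cube at (-1.5, 10.5) partially overlaps it — only the 195.00 mm² overlap (of its 404.25 mm²) is removed, clipping the outline; the r=5 cylinder at (10, 8.5) partially overlaps it — only the 58.41 mm² overlap (of its 78.04 mm²) is removed, clipping the outline — area = 134.34 mm². Checking containment: the cross-section at z = 7.8 is a subset of the cross-section at z = 1.8.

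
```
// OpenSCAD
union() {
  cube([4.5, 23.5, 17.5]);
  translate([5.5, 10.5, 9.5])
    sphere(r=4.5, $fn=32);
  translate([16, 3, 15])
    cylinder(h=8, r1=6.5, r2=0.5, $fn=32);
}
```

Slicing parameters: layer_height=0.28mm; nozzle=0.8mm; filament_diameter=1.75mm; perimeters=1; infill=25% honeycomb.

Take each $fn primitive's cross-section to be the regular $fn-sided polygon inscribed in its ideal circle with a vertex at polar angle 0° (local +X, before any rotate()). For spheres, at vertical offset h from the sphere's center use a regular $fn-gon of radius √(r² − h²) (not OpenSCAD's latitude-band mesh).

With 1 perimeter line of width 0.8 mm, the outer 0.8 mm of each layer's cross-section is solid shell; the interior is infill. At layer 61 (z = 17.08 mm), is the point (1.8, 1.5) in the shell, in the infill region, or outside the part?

infill

At z = 17.08 mm: the cube (footprint 4.5×23.5) is included at this height; the sphere at (5.5, 10.5) is not intersected at this z (|z−center|=7.580 > r=4.5); the cone at (16, 3) (r1=6.5→r2=0.5) has section circumradius 4.940 here — a regular 32-gon; Combining (union): the 2 present regions are separate (no shared area or edge), so areas and boundary lengths simply add and each stays a separate island — 2 connected regions. Overall, the cross-section has 2 separate islands. The nearest boundary edge runs (4.50, 0.00)→(0.00, 0.00); distance from the point to it = 1.50 mm. (Shell/infill is judged within the island containing the point — the largest one.) The point is inside the cross-section and 1.50 mm from the nearest boundary — more than the 0.8 mm shell width (1 × 0.8), so it's in the infill interior.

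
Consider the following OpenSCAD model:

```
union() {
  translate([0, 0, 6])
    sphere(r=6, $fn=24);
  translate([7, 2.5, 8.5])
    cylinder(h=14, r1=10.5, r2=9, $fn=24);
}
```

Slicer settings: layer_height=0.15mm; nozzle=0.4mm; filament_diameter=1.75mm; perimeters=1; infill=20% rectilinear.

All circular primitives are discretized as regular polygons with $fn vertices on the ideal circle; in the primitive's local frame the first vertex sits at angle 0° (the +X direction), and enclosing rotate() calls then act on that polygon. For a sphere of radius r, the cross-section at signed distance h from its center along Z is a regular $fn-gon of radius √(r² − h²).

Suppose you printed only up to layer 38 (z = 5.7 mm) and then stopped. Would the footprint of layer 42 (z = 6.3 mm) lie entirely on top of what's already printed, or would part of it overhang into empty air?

Compare the two slices. At z = 5.7: the sphere: section is a regular 24-gon, circumradius = √(r²−h²) = √(6²−0.3²) = 5.992 (area = (24/2)·5.992²·sin(360°/24) = 111.53 mm²); the cone at (7, 2.5) is not intersected at this z (z outside [8.5, 22.5]); Taking the union: only the r=6 sphere is present, so the union is just that shape — area = 111.53 mm². At z = 6.3: the r=6 sphere slices to a regular 24-gon of circumradius 5.992 (√(r²−h²) with h=0.3 from center) (area = (24/2)·5.992²·sin(360°/24) = 111.53 mm²); the cone at (7, 2.5) does not reach this height (z outside [8.5, 22.5]); Merging all regions: only the r=6 sphere is present, so the union is just that shape — area = 111.53 mm². Checking containment: the cross-section at z = 6.3 is a subset of the cross-section at z = 5.7.

entirely on top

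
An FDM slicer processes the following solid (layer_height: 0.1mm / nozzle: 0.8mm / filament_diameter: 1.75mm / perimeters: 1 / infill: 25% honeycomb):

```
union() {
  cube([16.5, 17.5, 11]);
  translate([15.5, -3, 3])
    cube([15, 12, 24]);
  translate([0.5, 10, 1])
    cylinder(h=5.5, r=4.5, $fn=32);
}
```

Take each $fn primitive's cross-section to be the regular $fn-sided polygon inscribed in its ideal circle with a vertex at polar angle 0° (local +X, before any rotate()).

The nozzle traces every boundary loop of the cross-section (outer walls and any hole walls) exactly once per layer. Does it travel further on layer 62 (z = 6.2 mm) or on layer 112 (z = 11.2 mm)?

layer 62 (z = 6.2 mm)

Layer 62 (z = 6.2): the cube (footprint 16.5×17.5) is included at this height (perimeter 68.00 mm); the cube at (15.5, -3) (footprint 15×12) is included at this height (perimeter 54.00 mm); the r=4.5 cylinder at (0.5, 10) contributes a regular 32-gon of circumradius 4.5 (perimeter = 2·32·4.500·sin(180°/32) = 28.23 mm); Taking the union: the regions partially overlap (shared area 45.08 mm²), so the edge portions inside another operand are dropped and the merged outline is re-measured after clipping — boundary = 106.21 mm. So its perimeter = 106.21 mm. Layer 112 (z = 11.2): the cube does not reach this height (z outside [0, 11]); the 15×12 cube at (15.5, -3) contributes its full rectangle (perimeter 54.00 mm); the cylinder at (0.5, 10) is not intersected at this z (z outside [1, 6.5]); Merging all regions: only the 15×12 cube at (15.5, -3) is present, so the union is just that shape — boundary = 54.00 mm. So its perimeter = 54.00 mm. Layer 62 is larger (106.21 vs 54.00 mm).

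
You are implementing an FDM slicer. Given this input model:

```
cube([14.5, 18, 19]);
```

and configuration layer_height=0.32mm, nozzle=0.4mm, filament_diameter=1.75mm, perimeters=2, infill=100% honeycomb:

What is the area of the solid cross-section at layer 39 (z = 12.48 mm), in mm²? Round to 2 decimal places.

261.00 mm²

At z = 12.48 mm: the cube is present — its section is the full 14.5×18 rectangle (area 261.00 mm²). Overall, the cross-section is a single solid region. Net area = 261.00 mm².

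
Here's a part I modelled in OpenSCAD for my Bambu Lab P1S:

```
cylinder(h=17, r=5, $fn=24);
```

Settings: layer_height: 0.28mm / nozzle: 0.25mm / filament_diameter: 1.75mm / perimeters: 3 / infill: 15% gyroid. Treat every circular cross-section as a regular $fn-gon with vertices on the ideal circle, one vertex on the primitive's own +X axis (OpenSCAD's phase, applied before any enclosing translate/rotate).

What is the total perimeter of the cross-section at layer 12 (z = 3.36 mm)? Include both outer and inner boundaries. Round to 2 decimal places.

At z = 3.36 mm: the r=5 cylinder contributes a regular 24-gon of circumradius 5 (perimeter = 2·24·5.000·sin(180°/24) = 31.33 mm). Overall, the cross-section is a single solid region. Total boundary length (outer) = 31.33 mm.

31.33 mm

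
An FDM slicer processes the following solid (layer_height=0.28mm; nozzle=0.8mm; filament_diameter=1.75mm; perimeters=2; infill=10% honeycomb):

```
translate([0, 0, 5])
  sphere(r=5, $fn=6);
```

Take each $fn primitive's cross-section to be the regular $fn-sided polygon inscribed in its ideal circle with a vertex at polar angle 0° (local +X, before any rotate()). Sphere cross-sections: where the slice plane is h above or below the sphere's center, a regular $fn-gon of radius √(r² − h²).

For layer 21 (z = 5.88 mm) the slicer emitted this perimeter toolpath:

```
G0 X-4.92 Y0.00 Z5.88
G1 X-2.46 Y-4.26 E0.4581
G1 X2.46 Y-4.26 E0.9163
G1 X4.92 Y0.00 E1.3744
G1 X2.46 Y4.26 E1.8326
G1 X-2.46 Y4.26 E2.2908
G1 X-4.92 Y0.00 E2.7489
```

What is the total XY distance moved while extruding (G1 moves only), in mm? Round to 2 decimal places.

Sum the Euclidean lengths of each G1 segment: total = 29.52 mm.

29.52 mm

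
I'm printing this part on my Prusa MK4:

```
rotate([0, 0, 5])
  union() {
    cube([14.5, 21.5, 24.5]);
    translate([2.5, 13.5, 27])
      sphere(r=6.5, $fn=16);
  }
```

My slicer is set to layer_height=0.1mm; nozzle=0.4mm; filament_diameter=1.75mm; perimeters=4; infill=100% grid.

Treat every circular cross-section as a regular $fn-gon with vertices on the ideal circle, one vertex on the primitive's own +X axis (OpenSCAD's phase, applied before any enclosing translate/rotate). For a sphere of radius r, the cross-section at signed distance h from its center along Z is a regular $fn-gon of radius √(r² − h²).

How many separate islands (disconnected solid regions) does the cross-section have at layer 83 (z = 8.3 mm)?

1

At z = 8.3 mm: the cube is present — its section is the full 14.5×21.5 rectangle; the sphere at (2.5, 13.5) is absent (|z−center|=18.700 > r=6.5); Combining (union): only the 14.5×21.5 cube is present, so the union is just that shape — 1 connected region; (whole slice rotated 5° about Z — lengths, areas and connectivity unchanged). Overall, the cross-section is a single solid region. Island count = 1.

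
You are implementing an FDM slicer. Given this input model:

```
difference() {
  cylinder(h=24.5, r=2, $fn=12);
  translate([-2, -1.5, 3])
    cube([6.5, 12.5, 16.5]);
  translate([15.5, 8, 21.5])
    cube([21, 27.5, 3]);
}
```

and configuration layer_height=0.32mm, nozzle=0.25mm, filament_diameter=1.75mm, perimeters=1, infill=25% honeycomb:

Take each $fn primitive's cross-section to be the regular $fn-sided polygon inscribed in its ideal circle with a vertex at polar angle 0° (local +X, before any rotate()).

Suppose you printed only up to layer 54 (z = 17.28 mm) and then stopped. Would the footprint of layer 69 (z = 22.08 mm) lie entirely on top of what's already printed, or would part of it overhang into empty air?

Compare the two slices. At z = 17.28: the r=2 cylinder contributes a regular 12-gon of circumradius 2 (area = (12/2)·2.000²·sin(360°/12) = 12.00 mm²); the 6.5×12.5 cube at (-2, -1.5) contributes its full rectangle (area 81.25 mm²); the cube at (15.5, 8) does not reach this height (z outside [21.5, 24.5]); Taking the first minus the rest: starting from the r=2 cylinder (12.00 mm²), the 6.5×12.5 cube at (-2, -1.5) partially overlaps it — only the 11.21 mm² overlap (of its 81.25 mm²) is removed, clipping the outline — area = 0.79 mm². At z = 22.08: the r=2 cylinder gives a regular 12-gon of circumradius 2 (constant along its height) (area = (12/2)·2.000²·sin(360°/12) = 12.00 mm²); the cube at (-2, -1.5) does not reach this height (z outside [3, 19.5]); the cube at (15.5, 8) (footprint 21×27.5) is included at this height (area 577.50 mm²); Subtracting the remaining from the first: starting from the r=2 cylinder (12.00 mm²), the 21×27.5 cube at (15.5, 8) misses the remaining region (no effect) — area = 12.00 mm². Checking containment: at z = 22.08 the cross-section extends beyond the z = 17.28 cross-section by about 11.21 mm².

part overhangs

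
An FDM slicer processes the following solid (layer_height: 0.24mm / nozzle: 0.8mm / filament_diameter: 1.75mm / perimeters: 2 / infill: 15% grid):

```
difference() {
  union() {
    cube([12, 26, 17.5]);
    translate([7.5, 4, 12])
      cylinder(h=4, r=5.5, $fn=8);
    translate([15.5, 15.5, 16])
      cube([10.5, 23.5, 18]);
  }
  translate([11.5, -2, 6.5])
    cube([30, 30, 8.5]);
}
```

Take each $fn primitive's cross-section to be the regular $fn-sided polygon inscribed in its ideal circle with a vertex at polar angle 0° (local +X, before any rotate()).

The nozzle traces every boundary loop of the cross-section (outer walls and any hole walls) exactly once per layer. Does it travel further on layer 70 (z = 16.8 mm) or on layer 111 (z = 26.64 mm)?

Layer 70 (z = 16.8): the cube (footprint 12×26) is included at this height (perimeter 76.00 mm); the cylinder at (7.5, 4) does not reach this height (z outside [12, 16]); the 10.5×23.5 cube at (15.5, 15.5) contributes its full rectangle (perimeter 68.00 mm); Merging all regions: the 2 present regions are separate (no shared area or edge), so areas and boundary lengths simply add and each stays a separate island — boundary = 144.00 mm; the cube at (11.5, -2) does not reach this height (z outside [6.5, 15]); Taking the first minus the rest: none of the subtracted shapes is present at this height, so that combined region is unchanged — boundary = 144.00 mm. So its perimeter = 144.00 mm. Layer 111 (z = 26.64): the cube is not intersected at this z (z outside [0, 17.5]); the cylinder at (7.5, 4) is absent (z outside [12, 16]); the 10.5×23.5 cube at (15.5, 15.5) contributes its full rectangle (perimeter 68.00 mm); Merging all regions: only the 10.5×23.5 cube at (15.5, 15.5) is present, so the union is just that shape — boundary = 68.00 mm; the cube at (11.5, -2) is absent (z outside [6.5, 15]); Subtracting the remaining from the first: none of the subtracted shapes is present at this height, so that combined region is unchanged — boundary = 68.00 mm. So its perimeter = 68.00 mm. Layer 70 is larger (144.00 vs 68.00 mm).

layer 70 (z = 16.8 mm)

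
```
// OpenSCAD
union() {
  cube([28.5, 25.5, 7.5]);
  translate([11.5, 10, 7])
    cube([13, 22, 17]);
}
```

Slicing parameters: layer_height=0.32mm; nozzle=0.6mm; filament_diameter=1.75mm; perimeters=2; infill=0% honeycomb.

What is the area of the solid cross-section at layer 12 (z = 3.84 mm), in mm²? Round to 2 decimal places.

726.75 mm²

At z = 3.84 mm: the cube is present — its section is the full 28.5×25.5 rectangle (area 726.75 mm²); the cube at (11.5, 10) is not intersected at this z (z outside [7, 24]); Combining (union): only the 28.5×25.5 cube is present, so the union is just that shape — area = 726.75 mm². Overall, the cross-section is a single solid region. Net area = 726.75 mm².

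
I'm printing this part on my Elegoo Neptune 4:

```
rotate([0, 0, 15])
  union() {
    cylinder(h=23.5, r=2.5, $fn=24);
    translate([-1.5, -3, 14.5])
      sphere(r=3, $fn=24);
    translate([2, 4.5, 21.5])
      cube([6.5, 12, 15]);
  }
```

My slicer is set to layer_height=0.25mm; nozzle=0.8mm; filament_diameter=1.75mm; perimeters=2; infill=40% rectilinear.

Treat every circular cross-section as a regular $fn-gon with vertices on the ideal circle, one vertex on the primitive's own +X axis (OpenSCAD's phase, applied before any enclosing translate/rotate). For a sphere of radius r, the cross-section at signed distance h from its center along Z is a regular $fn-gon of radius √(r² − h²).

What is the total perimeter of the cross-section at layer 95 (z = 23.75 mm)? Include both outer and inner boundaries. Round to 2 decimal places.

37.00 mm

At z = 23.75 mm: the cylinder does not reach this height (z outside [0, 23.5]); the sphere at (-1.5, -3) does not reach this height (|z−center|=9.250 > r=3); the cube at (2, 4.5) (footprint 6.5×12) is included at this height (perimeter 37.00 mm); Combining (union): only the 6.5×12 cube at (2, 4.5) is present, so the union is just that shape — boundary = 37.00 mm; (whole slice rotated 15° about Z — lengths, areas and connectivity unchanged). Overall, the cross-section is a single solid region. Total boundary length (outer) = 37.00 mm.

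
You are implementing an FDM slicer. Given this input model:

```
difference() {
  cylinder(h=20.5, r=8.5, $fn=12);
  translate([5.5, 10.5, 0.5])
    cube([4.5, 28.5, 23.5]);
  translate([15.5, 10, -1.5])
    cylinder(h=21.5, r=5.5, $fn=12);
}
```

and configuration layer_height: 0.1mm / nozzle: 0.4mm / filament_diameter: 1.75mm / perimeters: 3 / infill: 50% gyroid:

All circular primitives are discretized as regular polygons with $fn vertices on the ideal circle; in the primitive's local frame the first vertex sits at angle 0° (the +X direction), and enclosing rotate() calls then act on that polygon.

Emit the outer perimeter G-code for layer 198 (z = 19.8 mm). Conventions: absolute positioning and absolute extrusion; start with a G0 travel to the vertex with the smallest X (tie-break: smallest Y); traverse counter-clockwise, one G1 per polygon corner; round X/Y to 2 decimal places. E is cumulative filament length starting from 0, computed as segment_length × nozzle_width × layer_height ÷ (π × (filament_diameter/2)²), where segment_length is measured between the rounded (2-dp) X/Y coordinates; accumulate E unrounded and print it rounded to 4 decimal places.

At z = 19.8 mm: the r=8.5 cylinder contributes a regular 12-gon of circumradius 8.5; the 4.5×28.5 cube at (5.5, 10.5) contributes its full rectangle; the r=5.5 cylinder at (15.5, 10) gives a regular 12-gon of circumradius 5.5 (constant along its height); After the difference (first − rest): starting from the r=8.5 cylinder, the 4.5×28.5 cube at (5.5, 10.5) misses the remaining region (no effect); the r=5.5 cylinder at (15.5, 10) misses the remaining region (no effect) — 1 connected region. The outline is a single polygon with 12 vertices. Extrusion per mm of travel: 0.4 × 0.1 / (π × 0.875²) = 0.016630. Accumulating E over each segment gives final E = 0.8780.

G0 X-8.50 Y0.00 Z19.80
G1 X-7.36 Y-4.25 E0.0732
G1 X-4.25 Y-7.36 E0.1463
G1 X0.00 Y-8.50 E0.2195
G1 X4.25 Y-7.36 E0.2927
G1 X7.36 Y-4.25 E0.3658
G1 X8.50 Y0.00 E0.4390
G1 X7.36 Y4.25 E0.5122
G1 X4.25 Y7.36 E0.5853
G1 X0.00 Y8.50 E0.6585
G1 X-4.25 Y7.36 E0.7317
G1 X-7.36 Y4.25 E0.8048
G1 X-8.50 Y0.00 E0.8780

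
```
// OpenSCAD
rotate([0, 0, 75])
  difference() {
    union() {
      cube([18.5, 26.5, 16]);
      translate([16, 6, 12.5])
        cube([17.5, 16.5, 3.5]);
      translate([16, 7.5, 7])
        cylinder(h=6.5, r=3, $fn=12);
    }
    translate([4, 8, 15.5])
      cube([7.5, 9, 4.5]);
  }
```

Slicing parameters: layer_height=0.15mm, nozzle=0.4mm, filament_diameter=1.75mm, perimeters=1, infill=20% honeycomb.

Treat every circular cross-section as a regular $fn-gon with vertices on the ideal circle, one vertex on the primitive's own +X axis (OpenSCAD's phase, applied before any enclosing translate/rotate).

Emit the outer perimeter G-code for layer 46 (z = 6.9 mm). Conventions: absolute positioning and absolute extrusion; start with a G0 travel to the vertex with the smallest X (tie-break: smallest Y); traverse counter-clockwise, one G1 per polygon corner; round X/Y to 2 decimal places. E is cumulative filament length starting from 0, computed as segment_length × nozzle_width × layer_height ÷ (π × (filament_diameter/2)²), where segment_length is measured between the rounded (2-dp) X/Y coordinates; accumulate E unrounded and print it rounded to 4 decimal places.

G0 X-25.60 Y6.86 Z6.90
G1 X0.00 Y0.00 E0.6611
G1 X4.79 Y17.87 E1.1226
G1 X-20.81 Y24.73 E1.7838
G1 X-25.60 Y6.86 E2.2453

At z = 6.9 mm: the cube (footprint 18.5×26.5) is included at this height; the cube at (16, 6) is not intersected at this z (z outside [12.5, 16]); the cylinder at (16, 7.5) does not reach this height (z outside [7, 13.5]); Merging all regions: only the 18.5×26.5 cube is present, so the union is just that shape — 1 connected region; the cube at (4, 8) is absent (z outside [15.5, 20]); After the difference (first − rest): none of the subtracted shapes is present at this height, so the result so far is unchanged — 1 connected region; (rotated 75° about Z; rotation is an isometry so areas/perimeters/island counts are preserved). The outline is a single polygon with 4 vertices. Extrusion per mm of travel: 0.4 × 0.15 / (π × 0.875²) = 0.024945. Accumulating E over each segment gives final E = 2.2453.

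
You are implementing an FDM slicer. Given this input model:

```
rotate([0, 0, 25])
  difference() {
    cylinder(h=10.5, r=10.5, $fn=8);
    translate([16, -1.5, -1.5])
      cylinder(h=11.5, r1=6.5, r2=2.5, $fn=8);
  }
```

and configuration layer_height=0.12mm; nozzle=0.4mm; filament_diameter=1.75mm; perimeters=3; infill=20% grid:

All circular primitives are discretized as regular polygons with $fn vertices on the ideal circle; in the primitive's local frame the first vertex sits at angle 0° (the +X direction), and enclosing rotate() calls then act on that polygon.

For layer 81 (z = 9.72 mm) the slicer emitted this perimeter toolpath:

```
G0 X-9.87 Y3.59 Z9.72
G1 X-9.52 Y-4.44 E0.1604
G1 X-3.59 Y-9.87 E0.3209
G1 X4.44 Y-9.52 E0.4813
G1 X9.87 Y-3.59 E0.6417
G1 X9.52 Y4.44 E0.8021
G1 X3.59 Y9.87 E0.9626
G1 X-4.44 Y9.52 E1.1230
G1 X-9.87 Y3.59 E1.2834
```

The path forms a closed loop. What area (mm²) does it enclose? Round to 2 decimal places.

312.04 mm²

Apply the shoelace formula to the sequence of (X, Y) vertices; enclosed area = 312.04 mm².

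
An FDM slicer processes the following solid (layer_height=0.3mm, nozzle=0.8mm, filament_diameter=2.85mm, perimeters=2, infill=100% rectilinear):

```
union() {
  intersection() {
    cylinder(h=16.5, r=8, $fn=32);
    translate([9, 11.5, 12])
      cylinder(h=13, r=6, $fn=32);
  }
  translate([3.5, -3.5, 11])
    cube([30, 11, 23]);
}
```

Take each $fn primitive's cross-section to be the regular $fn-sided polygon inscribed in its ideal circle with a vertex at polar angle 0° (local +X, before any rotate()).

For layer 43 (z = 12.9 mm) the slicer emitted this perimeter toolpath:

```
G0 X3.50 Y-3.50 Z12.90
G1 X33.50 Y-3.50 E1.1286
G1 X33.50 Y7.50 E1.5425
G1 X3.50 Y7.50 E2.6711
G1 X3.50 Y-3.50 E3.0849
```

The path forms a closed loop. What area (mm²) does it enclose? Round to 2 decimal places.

330.00 mm²

Apply the shoelace formula to the sequence of (X, Y) vertices; enclosed area = 330.00 mm².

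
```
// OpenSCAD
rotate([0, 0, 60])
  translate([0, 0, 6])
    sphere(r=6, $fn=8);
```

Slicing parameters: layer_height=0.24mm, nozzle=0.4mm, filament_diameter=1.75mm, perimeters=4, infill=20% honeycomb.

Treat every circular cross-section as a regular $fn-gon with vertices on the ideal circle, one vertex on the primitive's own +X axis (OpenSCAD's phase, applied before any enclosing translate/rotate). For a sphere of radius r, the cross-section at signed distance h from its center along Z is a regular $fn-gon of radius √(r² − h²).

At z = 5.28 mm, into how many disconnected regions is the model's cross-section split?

At z = 5.28 mm: the r=6 sphere contributes a regular 8-gon of circumradius √(6²−0.72²) = 5.957; (rotated 60° about Z; rotation is an isometry so areas/perimeters/island counts are preserved). The result has 1 disconnected region.

1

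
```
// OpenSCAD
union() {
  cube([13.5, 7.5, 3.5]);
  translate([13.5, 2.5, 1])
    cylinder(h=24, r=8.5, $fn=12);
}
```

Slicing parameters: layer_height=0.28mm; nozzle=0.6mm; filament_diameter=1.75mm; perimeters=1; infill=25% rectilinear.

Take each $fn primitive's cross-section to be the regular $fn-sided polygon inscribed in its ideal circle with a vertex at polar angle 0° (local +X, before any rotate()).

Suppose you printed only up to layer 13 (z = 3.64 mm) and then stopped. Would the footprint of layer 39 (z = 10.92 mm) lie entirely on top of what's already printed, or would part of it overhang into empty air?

Compare the two slices. At z = 3.64: the cube does not reach this height (z outside [0, 3.5]); the r=8.5 cylinder at (13.5, 2.5) contributes a regular 12-gon of circumradius 8.5 (area = (12/2)·8.500²·sin(360°/12) = 216.75 mm²); Taking the union: only the r=8.5 cylinder at (13.5, 2.5) is present, so the union is just that shape — area = 216.75 mm². At z = 10.92: the cube does not reach this height (z outside [0, 3.5]); the r=8.5 cylinder at (13.5, 2.5) contributes a regular 12-gon of circumradius 8.5 (area = (12/2)·8.500²·sin(360°/12) = 216.75 mm²); Combining (union): only the r=8.5 cylinder at (13.5, 2.5) is present, so the union is just that shape — area = 216.75 mm². Checking containment: the cross-section at z = 10.92 is a subset of the cross-section at z = 3.64.

entirely on top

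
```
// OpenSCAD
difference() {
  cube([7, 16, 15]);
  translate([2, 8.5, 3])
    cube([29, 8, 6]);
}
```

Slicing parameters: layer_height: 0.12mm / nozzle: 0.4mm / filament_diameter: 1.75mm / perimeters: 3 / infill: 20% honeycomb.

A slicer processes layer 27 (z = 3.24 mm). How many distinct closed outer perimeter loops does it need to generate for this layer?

1

At z = 3.24 mm: the 7×16 cube contributes its full rectangle; the 29×8 cube at (2, 8.5) contributes its full rectangle; Taking the first minus the rest: starting from the 7×16 cube, the 29×8 cube at (2, 8.5) partially overlaps it — only the 37.50 mm² overlap (of its 232.00 mm²) is removed, clipping the outline — 1 connected region. The result has 1 disconnected region.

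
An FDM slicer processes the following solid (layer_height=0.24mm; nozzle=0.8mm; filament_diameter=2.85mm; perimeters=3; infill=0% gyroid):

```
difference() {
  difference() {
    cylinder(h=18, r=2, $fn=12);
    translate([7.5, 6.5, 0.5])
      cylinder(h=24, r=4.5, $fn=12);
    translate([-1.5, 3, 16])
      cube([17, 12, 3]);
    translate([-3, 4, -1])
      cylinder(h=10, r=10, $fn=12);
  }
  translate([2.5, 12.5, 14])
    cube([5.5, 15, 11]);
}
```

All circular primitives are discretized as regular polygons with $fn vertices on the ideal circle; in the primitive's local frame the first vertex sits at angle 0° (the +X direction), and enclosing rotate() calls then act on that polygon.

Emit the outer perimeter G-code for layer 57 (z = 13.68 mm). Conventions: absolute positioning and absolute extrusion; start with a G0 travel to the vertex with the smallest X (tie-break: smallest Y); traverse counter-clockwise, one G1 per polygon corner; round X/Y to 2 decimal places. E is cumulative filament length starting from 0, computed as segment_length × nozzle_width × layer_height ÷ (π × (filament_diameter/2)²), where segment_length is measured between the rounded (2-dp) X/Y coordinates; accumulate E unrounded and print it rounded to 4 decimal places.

At z = 13.68 mm: the cylinder: section is a regular 12-gon, circumradius r=2; the r=4.5 cylinder at (7.5, 6.5) contributes a regular 12-gon of circumradius 4.5; the cube at (-1.5, 3) is absent (z outside [16, 19]); the cylinder at (-3, 4) is absent (z outside [-1, 9]); Subtracting the remaining from the first: starting from the r=2 cylinder, the r=4.5 cylinder at (7.5, 6.5) misses the remaining region (no effect) — 1 connected region; the cube at (2.5, 12.5) is not intersected at this z (z outside [14, 25]); After the difference (first − rest): none of the subtracted shapes is present at this height, so that combined region is unchanged — 1 connected region. The outline is a single polygon with 12 vertices. Extrusion per mm of travel: 0.8 × 0.24 / (π × 1.425²) = 0.030097. Accumulating E over each segment gives final E = 0.3737.

G0 X-2.00 Y0.00 Z13.68
G1 X-1.73 Y-1.00 E0.0312
G1 X-1.00 Y-1.73 E0.0622
G1 X0.00 Y-2.00 E0.0934
G1 X1.00 Y-1.73 E0.1246
G1 X1.73 Y-1.00 E0.1557
G1 X2.00 Y0.00 E0.1868
G1 X1.73 Y1.00 E0.2180
G1 X1.00 Y1.73 E0.2491
G1 X0.00 Y2.00 E0.2803
G1 X-1.00 Y1.73 E0.3114
G1 X-1.73 Y1.00 E0.3425
G1 X-2.00 Y0.00 E0.3737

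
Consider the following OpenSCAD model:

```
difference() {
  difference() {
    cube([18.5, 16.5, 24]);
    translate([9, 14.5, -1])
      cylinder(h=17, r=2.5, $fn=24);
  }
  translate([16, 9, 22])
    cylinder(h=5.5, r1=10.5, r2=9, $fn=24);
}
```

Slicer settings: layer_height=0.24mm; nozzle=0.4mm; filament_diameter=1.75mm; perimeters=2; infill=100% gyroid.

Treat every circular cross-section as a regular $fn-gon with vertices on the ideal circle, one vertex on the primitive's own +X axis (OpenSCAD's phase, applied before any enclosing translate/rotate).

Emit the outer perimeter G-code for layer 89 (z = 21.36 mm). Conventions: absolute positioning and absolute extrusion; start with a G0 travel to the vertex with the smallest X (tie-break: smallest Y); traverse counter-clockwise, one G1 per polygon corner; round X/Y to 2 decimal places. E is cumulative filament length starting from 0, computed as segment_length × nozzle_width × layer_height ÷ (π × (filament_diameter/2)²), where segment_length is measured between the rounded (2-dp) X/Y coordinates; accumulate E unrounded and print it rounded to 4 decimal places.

G0 X0.00 Y0.00 Z21.36
G1 X18.50 Y0.00 E0.7384
G1 X18.50 Y16.50 E1.3969
G1 X0.00 Y16.50 E2.1353
G1 X0.00 Y0.00 E2.7939

At z = 21.36 mm: the cube is present — its section is the full 18.5×16.5 rectangle; the cylinder at (9, 14.5) does not reach this height (z outside [-1, 16]); After the difference (first − rest): none of the subtracted shapes is present at this height, so the 18.5×16.5 cube is unchanged — 1 connected region; the cone at (16, 9) is absent (z outside [22, 27.5]); Subtracting the remaining from the first: none of the subtracted shapes is present at this height, so that combined region is unchanged — 1 connected region. The outline is a single polygon with 4 vertices. Extrusion per mm of travel: 0.4 × 0.24 / (π × 0.875²) = 0.039912. Accumulating E over each segment gives final E = 2.7939.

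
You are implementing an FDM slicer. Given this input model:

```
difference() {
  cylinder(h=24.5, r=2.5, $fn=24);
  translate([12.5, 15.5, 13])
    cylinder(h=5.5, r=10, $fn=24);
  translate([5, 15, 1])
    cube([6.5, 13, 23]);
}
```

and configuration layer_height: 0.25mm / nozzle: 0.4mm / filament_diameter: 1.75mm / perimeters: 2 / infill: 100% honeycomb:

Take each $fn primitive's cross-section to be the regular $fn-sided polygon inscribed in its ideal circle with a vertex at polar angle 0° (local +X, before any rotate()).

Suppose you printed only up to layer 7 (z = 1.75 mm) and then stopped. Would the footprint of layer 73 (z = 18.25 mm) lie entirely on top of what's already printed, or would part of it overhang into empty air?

entirely on top

Compare the two slices. At z = 1.75: the r=2.5 cylinder contributes a regular 24-gon of circumradius 2.5 (area = (24/2)·2.500²·sin(360°/24) = 19.41 mm²); the cylinder at (12.5, 15.5) is absent (z outside [13, 18.5]); the cube at (5, 15) is present — its section is the full 6.5×13 rectangle (area 84.50 mm²); Subtracting the remaining from the first: starting from the r=2.5 cylinder (19.41 mm²), the 6.5×13 cube at (5, 15) misses the remaining region (no effect) — area = 19.41 mm². At z = 18.25: the r=2.5 cylinder gives a regular 24-gon of circumradius 2.5 (constant along its height) (area = (24/2)·2.500²·sin(360°/24) = 19.41 mm²); the r=10 cylinder at (12.5, 15.5) gives a regular 24-gon of circumradius 10 (constant along its height) (area = (24/2)·10.000²·sin(360°/24) = 310.58 mm²); the 6.5×13 cube at (5, 15) contributes its full rectangle (area 84.50 mm²); Taking the first minus the rest: starting from the r=2.5 cylinder (19.41 mm²), the r=10 cylinder at (12.5, 15.5) misses the remaining region (no effect); the 6.5×13 cube at (5, 15) misses the remaining region (no effect) — area = 19.41 mm². Checking containment: the cross-section at z = 18.25 is a subset of the cross-section at z = 1.75.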